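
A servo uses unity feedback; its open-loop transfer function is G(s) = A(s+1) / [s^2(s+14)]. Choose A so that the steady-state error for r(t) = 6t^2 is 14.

G(s) has two factors of s in the denominator, so the system is type 2.
K_a = lim_{s→0} s^2·G(s) = A·1 / (14) = (1/14)·A.
e_ss = 12/K_a = 14 ⇒ K_a = 6/7 ⇒ A = (6/7)/(1/14) = 12.

12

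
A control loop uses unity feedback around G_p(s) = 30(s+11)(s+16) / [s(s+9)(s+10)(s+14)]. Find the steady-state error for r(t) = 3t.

G_p(s) has one factor of s in the denominator, so the system is type 1.
K_v = lim_{s→0} s·G_p(s) = 30·11·16 / (9·10·14) = 88/21.
e_ss = 3/K_v = 3/(88/21) = 63/88.

63/88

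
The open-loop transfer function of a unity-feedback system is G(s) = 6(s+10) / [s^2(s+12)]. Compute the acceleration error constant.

5

Two free integrators in G(s): this is a type 2 system.
K_a = lim_{s→0} s^2·G(s) = 6·10 / (12) = 5.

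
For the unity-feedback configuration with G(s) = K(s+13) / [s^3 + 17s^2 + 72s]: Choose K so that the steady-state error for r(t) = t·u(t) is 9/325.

The denominator has no term below 72s — 1 pole at s=0, type 1.
K_v = lim_{s→0} s·G(s) = K·13 / 72 = (13/72)·K.
e_ss = 1/K_v = 9/325 ⇒ K_v = 325/9 ⇒ K = (325/9)/(13/72) = 200.

200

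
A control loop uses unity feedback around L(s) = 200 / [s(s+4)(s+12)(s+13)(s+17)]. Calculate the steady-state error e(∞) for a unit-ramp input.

The open loop has one pole at the origin → type 1 system.
K_v = lim_{s→0} s·L(s) = 200 / (4·12·13·17) = 25/1326.
e_ss = 1/K_v = 1/(25/1326) = 53.04.

53.04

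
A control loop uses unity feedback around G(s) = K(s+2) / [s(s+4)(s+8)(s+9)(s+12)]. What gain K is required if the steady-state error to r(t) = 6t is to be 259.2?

40

The open loop has one pole at the origin → type 1 system.
K_v = lim_{s→0} s·G(s) = K·2 / (4·8·9·12) = (1/1728)·K.
e_ss = 6/K_v = 259.2 ⇒ K_v = 5/216 ⇒ K = (5/216)/(1/1728) = 40.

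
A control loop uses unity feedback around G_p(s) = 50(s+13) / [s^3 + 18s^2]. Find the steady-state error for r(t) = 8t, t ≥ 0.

Factoring s^2 from the denominator leaves a polynomial with constant term 18, so the system is type 2.
A type-2 system has K_v = ∞, so it tracks a ramp input with zero steady-state error.

0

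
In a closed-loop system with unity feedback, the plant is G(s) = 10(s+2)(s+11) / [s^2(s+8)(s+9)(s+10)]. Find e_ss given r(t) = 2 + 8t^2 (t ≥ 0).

G(s) has two factors of s in the denominator, so the system is type 2. Treating each term separately:
  • 2: tracked with zero error.
  • 8t^2: e_ss = 16/K_a with K_a=11/36 → 576/11.
Total e_ss = 576/11.

576/11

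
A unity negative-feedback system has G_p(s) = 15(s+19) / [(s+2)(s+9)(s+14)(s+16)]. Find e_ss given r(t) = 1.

The open loop has no poles at the origin → type 0 system.
K_p = lim_{s→0} G_p(s) = 15·19 / (2·9·14·16) = 95/1344.
e_ss = 1/(1 + K_p) = 1/(1439/1344) = 1344/1439.

1344/1439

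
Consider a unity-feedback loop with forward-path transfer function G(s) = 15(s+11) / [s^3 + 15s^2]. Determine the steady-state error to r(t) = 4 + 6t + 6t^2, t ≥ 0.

The denominator has no term below 15s^2 — 2 poles at s=0, type 2. Treating each term separately:
  • 4: tracked with zero error.
  • 6t: tracked with zero error.
  • 6t^2: e_ss = 12/K_a with K_a=11 → 12/11.
Total e_ss = 12/11.

12/11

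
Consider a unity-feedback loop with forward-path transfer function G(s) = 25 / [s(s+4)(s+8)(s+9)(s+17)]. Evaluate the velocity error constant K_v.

25/4896

System type = 1 (one pole at s=0).
K_v = lim_{s→0} s·G(s) = 25 / (4·8·9·17) = 25/4896.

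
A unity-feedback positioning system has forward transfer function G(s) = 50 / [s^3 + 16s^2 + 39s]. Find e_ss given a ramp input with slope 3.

Factoring s from the denominator leaves a polynomial with constant term 39, so the system is type 1.
K_v = lim_{s→0} s·G(s) = 50 / 39 = 50/39.
e_ss = 3/K_v = 3/(50/39) = 2.34.

2.34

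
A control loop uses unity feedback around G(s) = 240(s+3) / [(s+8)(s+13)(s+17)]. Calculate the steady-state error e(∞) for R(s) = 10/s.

No free integrators in G(s): this is a type 0 system.
K_p = lim_{s→0} G(s) = 240·3 / (8·13·17) = 90/221.
e_ss = 10/(1 + K_p) = 10/(311/221) = 2210/311.

2210/311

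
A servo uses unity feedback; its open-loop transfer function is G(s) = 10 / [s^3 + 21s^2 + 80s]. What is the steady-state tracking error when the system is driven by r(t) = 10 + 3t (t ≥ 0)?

24

Factoring s from the denominator leaves a polynomial with constant term 80, so the system is type 1. Treating each term separately:
  • 10: tracked with zero error.
  • 3t: e_ss = 3/K_v with K_v=0.125 → 24.
Total e_ss = 24.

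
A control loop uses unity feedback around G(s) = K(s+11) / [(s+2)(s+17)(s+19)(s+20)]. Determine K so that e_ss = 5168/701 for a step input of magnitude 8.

100

G(s) has no factors of s in the denominator, so the system is type 0.
K_p = lim_{s→0} G(s) = K·11 / (2·17·19·20) = (11/12920)·K.
e_ss = 8/(1 + K_p) = 5168/701 ⇒ 1 + (11/12920)·K = 701/646 ⇒ K = 100.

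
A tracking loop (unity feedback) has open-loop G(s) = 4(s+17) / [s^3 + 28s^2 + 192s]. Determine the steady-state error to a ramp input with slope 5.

240/17

Lowest-order denominator term is 192s, so the open loop has 1 pole at the origin → type 1 system.
K_v = lim_{s→0} s·G(s) = 4·17 / 192 = 17/48.
e_ss = 5/K_v = 5/(17/48) = 240/17.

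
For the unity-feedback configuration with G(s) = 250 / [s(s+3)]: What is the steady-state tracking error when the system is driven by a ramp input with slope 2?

0.024

One free integrator in G(s): this is a type 1 system.
K_v = lim_{s→0} s·G(s) = 250 / (3) = 250/3.
e_ss = 2/K_v = 2/(250/3) = 0.024.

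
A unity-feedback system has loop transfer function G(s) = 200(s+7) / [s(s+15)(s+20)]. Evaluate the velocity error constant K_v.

The open loop has one pole at the origin → type 1 system.
K_v = lim_{s→0} s·G(s) = 200·7 / (15·20) = 14/3.

14/3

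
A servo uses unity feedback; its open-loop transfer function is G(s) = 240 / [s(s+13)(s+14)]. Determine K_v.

One free integrator in G(s): this is a type 1 system.
K_v = lim_{s→0} s·G(s) = 240 / (13·14) = 120/91.

120/91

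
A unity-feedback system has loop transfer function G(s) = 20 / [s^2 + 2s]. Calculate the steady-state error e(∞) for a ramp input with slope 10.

Lowest-order denominator term is 2s, so the open loop has 1 pole at the origin → type 1 system.
K_v = lim_{s→0} s·G(s) = 20 / 2 = 10.
e_ss = 10/K_v = 10/10 = 1.

1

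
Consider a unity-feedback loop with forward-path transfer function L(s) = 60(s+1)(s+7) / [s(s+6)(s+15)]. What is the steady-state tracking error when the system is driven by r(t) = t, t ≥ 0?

3/14

One free integrator in L(s): this is a type 1 system.
K_v = lim_{s→0} s·L(s) = 60·1·7 / (6·15) = 14/3.
e_ss = 1/K_v = 1/(14/3) = 3/14.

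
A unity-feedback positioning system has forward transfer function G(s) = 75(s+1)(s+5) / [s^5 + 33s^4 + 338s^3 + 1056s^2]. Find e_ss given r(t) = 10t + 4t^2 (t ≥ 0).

22.528

Factoring s^2 from the denominator leaves a polynomial with constant term 1056, so the system is type 2. Taking each input component in turn:
  • 10t: tracked with zero error.
  • 4t^2: e_ss = 8/K_a with K_a=125/352 → 22.528.
Total e_ss = 22.528.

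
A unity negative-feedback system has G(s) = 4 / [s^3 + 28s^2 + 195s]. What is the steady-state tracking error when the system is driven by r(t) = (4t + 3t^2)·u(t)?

The denominator has no term below 195s — 1 pole at s=0, type 1. By superposition:
  • 4t: e_ss = 4/K_v with K_v=4/195 → 195.
  • 3t^2: a type-1 system cannot track it, e_ss → ∞.
The unbounded component dominates.

infinity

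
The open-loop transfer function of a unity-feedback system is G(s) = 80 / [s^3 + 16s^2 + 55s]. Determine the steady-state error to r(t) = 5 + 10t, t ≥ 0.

Lowest-order denominator term is 55s, so the open loop has 1 pole at the origin → type 1 system. Taking each input component in turn:
  • 5: tracked with zero error.
  • 10t: e_ss = 10/K_v with K_v=16/11 → 6.875.
Total e_ss = 6.875.

6.875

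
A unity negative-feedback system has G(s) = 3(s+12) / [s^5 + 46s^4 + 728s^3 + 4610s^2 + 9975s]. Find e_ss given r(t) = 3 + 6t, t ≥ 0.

Lowest-order denominator term is 9975s, so the open loop has 1 pole at the origin → type 1 system. Taking each input component in turn:
  • 3: tracked with zero error.
  • 6t: e_ss = 6/K_v with K_v=12/3325 → 1662.5.
Total e_ss = 1662.5.

1662.5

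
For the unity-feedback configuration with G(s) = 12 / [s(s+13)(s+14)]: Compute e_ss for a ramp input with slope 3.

45.5

G(s) has one factor of s in the denominator, so the system is type 1.
K_v = lim_{s→0} s·G(s) = 12 / (13·14) = 6/91.
e_ss = 3/K_v = 3/(6/91) = 45.5.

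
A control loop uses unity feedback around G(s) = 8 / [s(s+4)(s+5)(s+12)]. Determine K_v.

G(s) has one factor of s in the denominator, so the system is type 1.
K_v = lim_{s→0} s·G(s) = 8 / (4·5·12) = 1/30.

1/30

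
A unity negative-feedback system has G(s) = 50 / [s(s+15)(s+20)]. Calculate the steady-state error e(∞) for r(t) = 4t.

24

The open loop has one pole at the origin → type 1 system.
K_v = lim_{s→0} s·G(s) = 50 / (15·20) = 1/6.
e_ss = 4/K_v = 4/(1/6) = 24.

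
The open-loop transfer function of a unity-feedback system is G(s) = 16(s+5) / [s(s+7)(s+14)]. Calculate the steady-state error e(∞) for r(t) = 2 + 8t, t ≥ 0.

9.8

G(s) has one factor of s in the denominator, so the system is type 1. By superposition:
  • 2: tracked with zero error.
  • 8t: e_ss = 8/K_v with K_v=40/49 → 9.8.
Total e_ss = 9.8.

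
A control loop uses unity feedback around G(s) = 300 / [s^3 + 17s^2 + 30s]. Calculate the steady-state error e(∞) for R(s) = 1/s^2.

Lowest-order denominator term is 30s, so the open loop has 1 pole at the origin → type 1 system.
K_v = lim_{s→0} s·G(s) = 300 / 30 = 10.
e_ss = 1/K_v = 1/10 = 0.1.

0.1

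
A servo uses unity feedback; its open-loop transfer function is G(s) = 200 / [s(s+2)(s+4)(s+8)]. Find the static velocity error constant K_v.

3.125

G(s) has one factor of s in the denominator, so the system is type 1.
K_v = lim_{s→0} s·G(s) = 200 / (2·4·8) = 3.125.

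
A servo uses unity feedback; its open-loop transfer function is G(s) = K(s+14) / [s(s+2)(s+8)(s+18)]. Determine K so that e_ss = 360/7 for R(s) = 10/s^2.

4

System type = 1 (one pole at s=0).
K_v = lim_{s→0} s·G(s) = K·14 / (2·8·18) = (7/144)·K.
e_ss = 10/K_v = 360/7 ⇒ K_v = 7/36 ⇒ K = (7/36)/(7/144) = 4.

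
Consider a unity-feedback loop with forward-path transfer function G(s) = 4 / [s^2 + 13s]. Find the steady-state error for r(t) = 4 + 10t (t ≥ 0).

32.5

Lowest-order denominator term is 13s, so the open loop has 1 pole at the origin → type 1 system. Treating each term separately:
  • 4: tracked with zero error.
  • 10t: e_ss = 10/K_v with K_v=4/13 → 32.5.
Total e_ss = 32.5.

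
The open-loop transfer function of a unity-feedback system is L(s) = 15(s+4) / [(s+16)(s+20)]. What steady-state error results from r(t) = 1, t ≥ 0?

16/19

System type = 0 (no poles at s=0).
K_p = lim_{s→0} L(s) = 15·4 / (16·20) = 0.1875.
e_ss = 1/(1 + K_p) = 1/1.1875 = 16/19.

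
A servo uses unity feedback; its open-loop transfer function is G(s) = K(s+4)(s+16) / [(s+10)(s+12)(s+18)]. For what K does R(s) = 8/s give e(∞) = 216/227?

No free integrators in G(s): this is a type 0 system.
K_p = lim_{s→0} G(s) = K·4·16 / (10·12·18) = (4/135)·K.
e_ss = 8/(1 + K_p) = 216/227 ⇒ 1 + (4/135)·K = 227/27 ⇒ K = 250.

250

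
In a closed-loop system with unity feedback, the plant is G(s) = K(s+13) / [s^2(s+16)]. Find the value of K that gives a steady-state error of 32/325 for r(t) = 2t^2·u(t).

System type = 2 (two poles at s=0).
K_a = lim_{s→0} s^2·G(s) = K·13 / (16) = 0.8125·K.
e_ss = 4/K_a = 32/325 ⇒ K_a = 40.625 ⇒ K = 40.625/0.8125 = 50.

50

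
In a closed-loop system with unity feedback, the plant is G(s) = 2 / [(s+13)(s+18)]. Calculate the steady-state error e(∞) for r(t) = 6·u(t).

System type = 0 (no poles at s=0).
K_p = lim_{s→0} G(s) = 2 / (13·18) = 1/117.
e_ss = 6/(1 + K_p) = 6/(118/117) = 351/59.

351/59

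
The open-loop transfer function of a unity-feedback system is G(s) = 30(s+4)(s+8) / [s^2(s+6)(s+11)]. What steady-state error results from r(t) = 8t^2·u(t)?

1.1

G(s) has two factors of s in the denominator, so the system is type 2.
K_a = lim_{s→0} s^2·G(s) = 30·4·8 / (6·11) = 160/11.
r(t) = 8t^2 gives R(s) = 16/s^3.
e_ss = 16/K_a = 16/(160/11) = 1.1.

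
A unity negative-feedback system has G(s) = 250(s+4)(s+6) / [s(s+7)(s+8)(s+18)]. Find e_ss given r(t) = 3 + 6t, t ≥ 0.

1.008

The open loop has one pole at the origin → type 1 system. By superposition:
  • 3: tracked with zero error.
  • 6t: e_ss = 6/K_v with K_v=125/21 → 1.008.
Total e_ss = 1.008.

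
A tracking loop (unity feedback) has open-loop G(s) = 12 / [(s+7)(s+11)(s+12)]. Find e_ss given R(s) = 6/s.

77/13

No free integrators in G(s): this is a type 0 system.
K_p = lim_{s→0} G(s) = 12 / (7·11·12) = 1/77.
e_ss = 6/(1 + K_p) = 6/(78/77) = 77/13.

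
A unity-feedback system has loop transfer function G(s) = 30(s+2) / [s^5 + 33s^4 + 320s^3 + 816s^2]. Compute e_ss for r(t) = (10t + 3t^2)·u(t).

Factoring s^2 from the denominator leaves a polynomial with constant term 816, so the system is type 2. Treating each term separately:
  • 10t: tracked with zero error.
  • 3t^2: e_ss = 6/K_a with K_a=5/68 → 81.6.
Total e_ss = 81.6.

81.6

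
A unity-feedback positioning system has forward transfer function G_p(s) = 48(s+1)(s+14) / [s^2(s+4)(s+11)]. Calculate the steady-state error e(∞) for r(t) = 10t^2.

G_p(s) has two factors of s in the denominator, so the system is type 2.
K_a = lim_{s→0} s^2·G_p(s) = 48·1·14 / (4·11) = 168/11.
r(t) = 10t^2 gives R(s) = 20/s^3.
e_ss = 20/K_a = 20/(168/11) = 55/42.

55/42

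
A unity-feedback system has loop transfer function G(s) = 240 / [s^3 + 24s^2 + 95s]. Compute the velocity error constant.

Lowest-order denominator term is 95s, so the open loop has 1 pole at the origin → type 1 system.
K_v = lim_{s→0} s·G(s) = 240 / 95 = 48/19.

48/19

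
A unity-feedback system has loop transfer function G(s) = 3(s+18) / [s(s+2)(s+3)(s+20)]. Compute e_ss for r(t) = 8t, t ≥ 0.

160/9

G(s) has one factor of s in the denominator, so the system is type 1.
K_v = lim_{s→0} s·G(s) = 3·18 / (2·3·20) = 0.45.
e_ss = 8/K_v = 8/0.45 = 160/9.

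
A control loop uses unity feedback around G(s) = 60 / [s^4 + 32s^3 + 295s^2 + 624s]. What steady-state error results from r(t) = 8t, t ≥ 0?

83.2

Lowest-order denominator term is 624s, so the open loop has 1 pole at the origin → type 1 system.
K_v = lim_{s→0} s·G(s) = 60 / 624 = 5/52.
e_ss = 8/K_v = 8/(5/52) = 83.2.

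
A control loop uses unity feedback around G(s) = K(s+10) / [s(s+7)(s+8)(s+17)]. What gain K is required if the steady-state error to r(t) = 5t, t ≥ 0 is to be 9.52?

50

One free integrator in G(s): this is a type 1 system.
K_v = lim_{s→0} s·G(s) = K·10 / (7·8·17) = (5/476)·K.
e_ss = 5/K_v = 9.52 ⇒ K_v = 125/238 ⇒ K = (125/238)/(5/476) = 50.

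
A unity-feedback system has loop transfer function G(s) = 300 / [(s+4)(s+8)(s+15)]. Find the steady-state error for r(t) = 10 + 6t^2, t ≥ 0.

System type = 0 (no poles at s=0). Taking each input component in turn:
  • 10: e_ss = 10/(1+K_p) with K_p=0.625 → 80/13.
  • 6t^2: a type-0 system cannot track it, e_ss → ∞.
The unbounded component dominates.

infinity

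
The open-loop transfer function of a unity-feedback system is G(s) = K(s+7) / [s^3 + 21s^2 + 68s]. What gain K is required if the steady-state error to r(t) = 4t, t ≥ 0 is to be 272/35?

The denominator has no term below 68s — 1 pole at s=0, type 1.
K_v = lim_{s→0} s·G(s) = K·7 / 68 = (7/68)·K.
e_ss = 4/K_v = 272/35 ⇒ K_v = 35/68 ⇒ K = (35/68)/(7/68) = 5.

5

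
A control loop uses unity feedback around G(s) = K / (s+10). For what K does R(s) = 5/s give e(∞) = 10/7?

System type = 0 (no poles at s=0).
K_p = lim_{s→0} G(s) = K / (10) = 0.1·K.
e_ss = 5/(1 + K_p) = 10/7 ⇒ 1 + 0.1·K = 3.5 ⇒ K = 25.

25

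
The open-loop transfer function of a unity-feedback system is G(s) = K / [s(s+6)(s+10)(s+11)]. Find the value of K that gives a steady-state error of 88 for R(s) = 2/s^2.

15

The open loop has one pole at the origin → type 1 system.
K_v = lim_{s→0} s·G(s) = K / (6·10·11) = (1/660)·K.
e_ss = 2/K_v = 88 ⇒ K_v = 1/44 ⇒ K = (1/44)/(1/660) = 15.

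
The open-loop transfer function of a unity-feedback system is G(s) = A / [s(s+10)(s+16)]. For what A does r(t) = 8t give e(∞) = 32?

G(s) has one factor of s in the denominator, so the system is type 1.
K_v = lim_{s→0} s·G(s) = A / (10·16) = (1/160)·A.
e_ss = 8/K_v = 32 ⇒ K_v = 0.25 ⇒ A = 0.25/(1/160) = 40.

40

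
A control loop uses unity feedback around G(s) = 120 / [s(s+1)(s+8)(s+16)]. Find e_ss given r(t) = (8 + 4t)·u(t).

The open loop has one pole at the origin → type 1 system. Treating each term separately:
  • 8: tracked with zero error.
  • 4t: e_ss = 4/K_v with K_v=0.9375 → 64/15.
Total e_ss = 64/15.

64/15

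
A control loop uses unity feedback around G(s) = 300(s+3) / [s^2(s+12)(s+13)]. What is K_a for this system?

75/13

The open loop has two poles at the origin → type 2 system.
K_a = lim_{s→0} s^2·G(s) = 300·3 / (12·13) = 75/13.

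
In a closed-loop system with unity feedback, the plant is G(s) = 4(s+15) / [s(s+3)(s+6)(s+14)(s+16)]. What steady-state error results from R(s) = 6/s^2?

One free integrator in G(s): this is a type 1 system.
K_v = lim_{s→0} s·G(s) = 4·15 / (3·6·14·16) = 5/336.
e_ss = 6/K_v = 6/(5/336) = 403.2.

403.2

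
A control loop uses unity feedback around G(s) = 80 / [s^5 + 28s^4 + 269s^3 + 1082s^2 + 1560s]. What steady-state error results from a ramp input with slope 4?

The denominator has no term below 1560s — 1 pole at s=0, type 1.
K_v = lim_{s→0} s·G(s) = 80 / 1560 = 2/39.
e_ss = 4/K_v = 4/(2/39) = 78.

78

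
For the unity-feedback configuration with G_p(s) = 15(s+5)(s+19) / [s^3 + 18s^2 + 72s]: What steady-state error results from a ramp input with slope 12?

288/475

Factoring s from the denominator leaves a polynomial with constant term 72, so the system is type 1.
K_v = lim_{s→0} s·G_p(s) = 15·5·19 / 72 = 475/24.
e_ss = 12/K_v = 12/(475/24) = 288/475.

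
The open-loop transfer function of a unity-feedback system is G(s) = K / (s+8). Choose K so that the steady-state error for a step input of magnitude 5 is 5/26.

200

System type = 0 (no poles at s=0).
K_p = lim_{s→0} G(s) = K / (8) = 0.125·K.
e_ss = 5/(1 + K_p) = 5/26 ⇒ 1 + 0.125·K = 26 ⇒ K = 200.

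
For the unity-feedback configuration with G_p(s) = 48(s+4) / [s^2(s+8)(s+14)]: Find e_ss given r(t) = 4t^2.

14/3

System type = 2 (two poles at s=0).
K_a = lim_{s→0} s^2·G_p(s) = 48·4 / (8·14) = 12/7.
r(t) = 4t^2 gives R(s) = 8/s^3.
e_ss = 8/K_a = 8/(12/7) = 14/3.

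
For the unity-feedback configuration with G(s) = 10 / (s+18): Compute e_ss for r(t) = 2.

G(s) has no factors of s in the denominator, so the system is type 0.
K_p = lim_{s→0} G(s) = 10 / (18) = 5/9.
e_ss = 2/(1 + K_p) = 2/(14/9) = 9/7.

9/7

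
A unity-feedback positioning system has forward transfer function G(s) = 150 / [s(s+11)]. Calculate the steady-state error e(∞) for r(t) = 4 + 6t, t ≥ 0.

G(s) has one factor of s in the denominator, so the system is type 1. Treating each term separately:
  • 4: tracked with zero error.
  • 6t: e_ss = 6/K_v with K_v=150/11 → 0.44.
Total e_ss = 0.44.

0.44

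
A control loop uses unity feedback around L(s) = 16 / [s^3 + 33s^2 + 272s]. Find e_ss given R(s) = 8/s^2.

Factoring s from the denominator leaves a polynomial with constant term 272, so the system is type 1.
K_v = lim_{s→0} s·L(s) = 16 / 272 = 1/17.
e_ss = 8/K_v = 8/(1/17) = 136.

136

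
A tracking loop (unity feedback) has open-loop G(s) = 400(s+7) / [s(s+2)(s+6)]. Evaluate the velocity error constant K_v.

G(s) has one factor of s in the denominator, so the system is type 1.
K_v = lim_{s→0} s·G(s) = 400·7 / (2·6) = 700/3.

700/3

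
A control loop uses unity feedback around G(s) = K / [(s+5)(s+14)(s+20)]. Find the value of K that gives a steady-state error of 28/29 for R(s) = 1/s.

50

G(s) has no factors of s in the denominator, so the system is type 0.
K_p = lim_{s→0} G(s) = K / (5·14·20) = (1/1400)·K.
e_ss = 1/(1 + K_p) = 28/29 ⇒ 1 + (1/1400)·K = 29/28 ⇒ K = 50.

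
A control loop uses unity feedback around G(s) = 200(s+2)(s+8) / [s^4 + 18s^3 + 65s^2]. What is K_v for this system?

K_v = lim_{s→0} s·G(s); with 2 poles at the origin the limit diverges, so K_v = ∞.

infinity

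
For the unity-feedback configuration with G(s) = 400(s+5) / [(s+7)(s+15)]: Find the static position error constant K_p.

System type = 0 (no poles at s=0).
K_p = lim_{s→0} G(s) = 400·5 / (7·15) = 400/21.

400/21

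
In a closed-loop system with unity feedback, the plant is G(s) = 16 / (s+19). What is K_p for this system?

No free integrators in G(s): this is a type 0 system.
K_p = lim_{s→0} G(s) = 16 / (19) = 16/19.

16/19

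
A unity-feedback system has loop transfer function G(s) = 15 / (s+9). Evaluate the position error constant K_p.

No free integrators in G(s): this is a type 0 system.
K_p = lim_{s→0} G(s) = 15 / (9) = 5/3.

5/3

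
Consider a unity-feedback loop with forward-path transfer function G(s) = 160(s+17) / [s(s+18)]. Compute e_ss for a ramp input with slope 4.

9/340

One free integrator in G(s): this is a type 1 system.
K_v = lim_{s→0} s·G(s) = 160·17 / (18) = 1360/9.
e_ss = 4/K_v = 4/(1360/9) = 9/340.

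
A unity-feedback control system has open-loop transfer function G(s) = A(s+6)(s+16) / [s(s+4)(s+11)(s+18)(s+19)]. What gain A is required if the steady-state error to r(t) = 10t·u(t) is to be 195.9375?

The open loop has one pole at the origin → type 1 system.
K_v = lim_{s→0} s·G(s) = A·6·16 / (4·11·18·19) = (4/627)·A.
e_ss = 10/K_v = 195.9375 ⇒ K_v = 32/627 ⇒ A = (32/627)/(4/627) = 8.

8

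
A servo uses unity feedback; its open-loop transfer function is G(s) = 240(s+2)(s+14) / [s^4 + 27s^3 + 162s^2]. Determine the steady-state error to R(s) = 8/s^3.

27/140

Lowest-order denominator term is 162s^2, so the open loop has 2 poles at the origin → type 2 system.
K_a = lim_{s→0} s^2·G(s) = 240·2·14 / 162 = 1120/27.
r(t) = 4t^2 gives R(s) = 8/s^3.
e_ss = 8/K_a = 8/(1120/27) = 27/140.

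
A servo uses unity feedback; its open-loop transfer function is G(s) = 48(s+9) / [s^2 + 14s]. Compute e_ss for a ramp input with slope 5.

35/216

Lowest-order denominator term is 14s, so the open loop has 1 pole at the origin → type 1 system.
K_v = lim_{s→0} s·G(s) = 48·9 / 14 = 216/7.
e_ss = 5/K_v = 5/(216/7) = 35/216.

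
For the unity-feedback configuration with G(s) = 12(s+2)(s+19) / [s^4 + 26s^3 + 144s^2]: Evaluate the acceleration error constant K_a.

19/6

Lowest-order denominator term is 144s^2, so the open loop has 2 poles at the origin → type 2 system.
K_a = lim_{s→0} s^2·G(s) = 12·2·19 / 144 = 19/6.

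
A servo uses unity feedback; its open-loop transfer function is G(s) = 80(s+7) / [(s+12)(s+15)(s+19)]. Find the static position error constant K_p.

No free integrators in G(s): this is a type 0 system.
K_p = lim_{s→0} G(s) = 80·7 / (12·15·19) = 28/171.

28/171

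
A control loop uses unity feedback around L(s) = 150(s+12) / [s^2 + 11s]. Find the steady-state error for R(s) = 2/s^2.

The denominator has no term below 11s — 1 pole at s=0, type 1.
K_v = lim_{s→0} s·L(s) = 150·12 / 11 = 1800/11.
e_ss = 2/K_v = 2/(1800/11) = 11/900.

11/900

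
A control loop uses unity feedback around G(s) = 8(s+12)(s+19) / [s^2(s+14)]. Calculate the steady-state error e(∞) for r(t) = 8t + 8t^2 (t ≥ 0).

7/57

The open loop has two poles at the origin → type 2 system. Taking each input component in turn:
  • 8t: tracked with zero error.
  • 8t^2: e_ss = 16/K_a with K_a=912/7 → 7/57.
Total e_ss = 7/57.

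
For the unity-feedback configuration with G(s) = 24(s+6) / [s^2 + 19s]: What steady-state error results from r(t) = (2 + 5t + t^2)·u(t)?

The denominator has no term below 19s — 1 pole at s=0, type 1. By superposition:
  • 2: tracked with zero error.
  • 5t: e_ss = 5/K_v with K_v=144/19 → 95/144.
  • t^2: a type-1 system cannot track it, e_ss → ∞.
The unbounded component dominates.

infinity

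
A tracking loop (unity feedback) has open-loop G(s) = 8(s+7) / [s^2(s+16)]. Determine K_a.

Two free integrators in G(s): this is a type 2 system.
K_a = lim_{s→0} s^2·G(s) = 8·7 / (16) = 3.5.

3.5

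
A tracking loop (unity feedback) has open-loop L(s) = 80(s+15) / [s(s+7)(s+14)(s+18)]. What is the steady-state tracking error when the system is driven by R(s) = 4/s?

0

The open loop has one pole at the origin → type 1 system.
K_p = ∞ for a type-1 system; e_ss to a step is zero.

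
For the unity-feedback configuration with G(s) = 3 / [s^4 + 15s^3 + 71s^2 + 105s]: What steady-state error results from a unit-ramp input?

Lowest-order denominator term is 105s, so the open loop has 1 pole at the origin → type 1 system.
K_v = lim_{s→0} s·G(s) = 3 / 105 = 1/35.
e_ss = 1/K_v = 1/(1/35) = 35.

35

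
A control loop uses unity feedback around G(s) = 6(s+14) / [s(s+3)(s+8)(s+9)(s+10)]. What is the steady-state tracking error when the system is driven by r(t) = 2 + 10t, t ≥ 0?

1800/7

System type = 1 (one pole at s=0). Treating each term separately:
  • 2: tracked with zero error.
  • 10t: e_ss = 10/K_v with K_v=7/180 → 1800/7.
Total e_ss = 1800/7.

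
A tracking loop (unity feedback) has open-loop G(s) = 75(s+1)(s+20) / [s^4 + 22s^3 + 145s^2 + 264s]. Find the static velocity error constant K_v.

125/22

The denominator has no term below 264s — 1 pole at s=0, type 1.
K_v = lim_{s→0} s·G(s) = 75·1·20 / 264 = 125/22.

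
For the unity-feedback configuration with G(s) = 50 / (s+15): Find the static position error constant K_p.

10/3

No free integrators in G(s): this is a type 0 system.
K_p = lim_{s→0} G(s) = 50 / (15) = 10/3.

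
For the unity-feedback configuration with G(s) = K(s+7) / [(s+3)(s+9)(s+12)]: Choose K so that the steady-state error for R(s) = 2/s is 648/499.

No free integrators in G(s): this is a type 0 system.
K_p = lim_{s→0} G(s) = K·7 / (3·9·12) = (7/324)·K.
e_ss = 2/(1 + K_p) = 648/499 ⇒ 1 + (7/324)·K = 499/324 ⇒ K = 25.

25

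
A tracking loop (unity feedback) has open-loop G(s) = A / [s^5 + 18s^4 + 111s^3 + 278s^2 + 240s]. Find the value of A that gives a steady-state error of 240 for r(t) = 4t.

Factoring s from the denominator leaves a polynomial with constant term 240, so the system is type 1.
K_v = lim_{s→0} s·G(s) = A / 240 = (1/240)·A.
e_ss = 4/K_v = 240 ⇒ K_v = 1/60 ⇒ A = (1/60)/(1/240) = 4.

4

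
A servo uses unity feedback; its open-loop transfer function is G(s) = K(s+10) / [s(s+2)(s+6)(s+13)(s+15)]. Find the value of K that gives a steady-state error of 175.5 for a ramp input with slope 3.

System type = 1 (one pole at s=0).
K_v = lim_{s→0} s·G(s) = K·10 / (2·6·13·15) = (1/234)·K.
e_ss = 3/K_v = 175.5 ⇒ K_v = 2/117 ⇒ K = (2/117)/(1/234) = 4.

4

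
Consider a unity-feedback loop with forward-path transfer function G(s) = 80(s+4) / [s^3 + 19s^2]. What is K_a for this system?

Lowest-order denominator term is 19s^2, so the open loop has 2 poles at the origin → type 2 system.
K_a = lim_{s→0} s^2·G(s) = 80·4 / 19 = 320/19.

320/19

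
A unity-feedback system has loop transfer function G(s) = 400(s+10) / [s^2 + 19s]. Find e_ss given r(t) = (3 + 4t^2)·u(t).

Factoring s from the denominator leaves a polynomial with constant term 19, so the system is type 1. By superposition:
  • 3: tracked with zero error.
  • 4t^2: a type-1 system cannot track it, e_ss → ∞.
The unbounded component dominates.

infinity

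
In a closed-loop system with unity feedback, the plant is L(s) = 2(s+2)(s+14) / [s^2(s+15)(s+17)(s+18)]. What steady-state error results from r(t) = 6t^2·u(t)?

6885/7

Two free integrators in L(s): this is a type 2 system.
K_a = lim_{s→0} s^2·L(s) = 2·2·14 / (15·17·18) = 28/2295.
r(t) = 6t^2 gives R(s) = 12/s^3.
e_ss = 12/K_a = 12/(28/2295) = 6885/7.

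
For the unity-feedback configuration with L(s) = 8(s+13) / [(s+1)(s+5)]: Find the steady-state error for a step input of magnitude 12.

The open loop has no poles at the origin → type 0 system.
K_p = lim_{s→0} L(s) = 8·13 / (1·5) = 20.8.
e_ss = 12/(1 + K_p) = 12/21.8 = 60/109.

60/109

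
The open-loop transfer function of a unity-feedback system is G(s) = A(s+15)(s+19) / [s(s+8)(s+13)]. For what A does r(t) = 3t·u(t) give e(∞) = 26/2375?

G(s) has one factor of s in the denominator, so the system is type 1.
K_v = lim_{s→0} s·G(s) = A·15·19 / (8·13) = (285/104)·A.
e_ss = 3/K_v = 26/2375 ⇒ K_v = 7125/26 ⇒ A = (7125/26)/(285/104) = 100.

100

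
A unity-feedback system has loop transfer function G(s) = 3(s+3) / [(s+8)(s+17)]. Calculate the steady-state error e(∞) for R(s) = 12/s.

1632/145

G(s) has no factors of s in the denominator, so the system is type 0.
K_p = lim_{s→0} G(s) = 3·3 / (8·17) = 9/136.
e_ss = 12/(1 + K_p) = 12/(145/136) = 1632/145.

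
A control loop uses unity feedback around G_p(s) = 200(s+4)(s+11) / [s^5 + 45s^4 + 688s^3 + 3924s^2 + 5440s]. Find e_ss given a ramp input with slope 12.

408/55

The denominator has no term below 5440s — 1 pole at s=0, type 1.
K_v = lim_{s→0} s·G_p(s) = 200·4·11 / 5440 = 55/34.
e_ss = 12/K_v = 12/(55/34) = 408/55.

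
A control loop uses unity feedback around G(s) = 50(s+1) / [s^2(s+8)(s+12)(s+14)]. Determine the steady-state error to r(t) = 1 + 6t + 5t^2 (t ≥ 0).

268.8

System type = 2 (two poles at s=0). Taking each input component in turn:
  • 1: tracked with zero error.
  • 6t: tracked with zero error.
  • 5t^2: e_ss = 10/K_a with K_a=25/672 → 268.8.
Total e_ss = 268.8.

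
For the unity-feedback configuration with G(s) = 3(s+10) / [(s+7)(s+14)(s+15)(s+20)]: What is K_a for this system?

0

System type = 0 (no poles at s=0).
K_a = lim_{s→0} s^2·G(s) = 0 (the extra factor of s kills the finite limit).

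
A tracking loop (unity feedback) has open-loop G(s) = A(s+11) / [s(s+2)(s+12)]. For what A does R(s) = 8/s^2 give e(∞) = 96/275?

One free integrator in G(s): this is a type 1 system.
K_v = lim_{s→0} s·G(s) = A·11 / (2·12) = (11/24)·A.
e_ss = 8/K_v = 96/275 ⇒ K_v = 275/12 ⇒ A = (275/12)/(11/24) = 50.

50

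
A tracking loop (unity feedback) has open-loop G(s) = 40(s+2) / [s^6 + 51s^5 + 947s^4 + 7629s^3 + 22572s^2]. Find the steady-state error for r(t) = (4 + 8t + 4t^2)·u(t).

The denominator has no term below 22572s^2 — 2 poles at s=0, type 2. Treating each term separately:
  • 4: tracked with zero error.
  • 8t: tracked with zero error.
  • 4t^2: e_ss = 8/K_a with K_a=20/5643 → 2257.2.
Total e_ss = 2257.2.

2257.2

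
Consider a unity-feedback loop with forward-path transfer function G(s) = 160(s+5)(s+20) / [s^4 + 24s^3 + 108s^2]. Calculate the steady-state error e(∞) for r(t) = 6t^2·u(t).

0.081

Lowest-order denominator term is 108s^2, so the open loop has 2 poles at the origin → type 2 system.
K_a = lim_{s→0} s^2·G(s) = 160·5·20 / 108 = 4000/27.
r(t) = 6t^2 gives R(s) = 12/s^3.
e_ss = 12/K_a = 12/(4000/27) = 0.081.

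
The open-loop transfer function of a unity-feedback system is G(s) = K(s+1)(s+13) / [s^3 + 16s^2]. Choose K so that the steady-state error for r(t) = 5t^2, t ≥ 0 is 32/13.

Lowest-order denominator term is 16s^2, so the open loop has 2 poles at the origin → type 2 system.
K_a = lim_{s→0} s^2·G(s) = K·1·13 / 16 = 0.8125·K.
e_ss = 10/K_a = 32/13 ⇒ K_a = 4.0625 ⇒ K = 4.0625/0.8125 = 5.

5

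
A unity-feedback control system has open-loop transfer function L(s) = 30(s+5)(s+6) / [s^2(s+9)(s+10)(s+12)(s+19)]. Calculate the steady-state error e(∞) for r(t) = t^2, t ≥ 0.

System type = 2 (two poles at s=0).
K_a = lim_{s→0} s^2·L(s) = 30·5·6 / (9·10·12·19) = 5/114.
r(t) = t^2 gives R(s) = 2/s^3.
e_ss = 2/K_a = 2/(5/114) = 45.6.

45.6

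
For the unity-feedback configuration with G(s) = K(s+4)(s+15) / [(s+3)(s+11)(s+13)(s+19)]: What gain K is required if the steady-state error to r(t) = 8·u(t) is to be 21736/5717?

G(s) has no factors of s in the denominator, so the system is type 0.
K_p = lim_{s→0} G(s) = K·4·15 / (3·11·13·19) = (20/2717)·K.
e_ss = 8/(1 + K_p) = 21736/5717 ⇒ 1 + (20/2717)·K = 5717/2717 ⇒ K = 150.

150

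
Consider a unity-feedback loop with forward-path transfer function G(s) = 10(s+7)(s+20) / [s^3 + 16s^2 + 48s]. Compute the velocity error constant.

175/6

Factoring s from the denominator leaves a polynomial with constant term 48, so the system is type 1.
K_v = lim_{s→0} s·G(s) = 10·7·20 / 48 = 175/6.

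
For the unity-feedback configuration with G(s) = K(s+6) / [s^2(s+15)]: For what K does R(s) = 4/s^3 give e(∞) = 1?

10

G(s) has two factors of s in the denominator, so the system is type 2.
K_a = lim_{s→0} s^2·G(s) = K·6 / (15) = 0.4·K.
e_ss = 4/K_a = 1 ⇒ K_a = 4 ⇒ K = 4/0.4 = 10.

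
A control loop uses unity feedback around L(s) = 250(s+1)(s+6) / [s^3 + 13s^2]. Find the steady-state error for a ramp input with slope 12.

0

Lowest-order denominator term is 13s^2, so the open loop has 2 poles at the origin → type 2 system.
K_v = ∞ for a type-2 system; e_ss to a ramp is zero.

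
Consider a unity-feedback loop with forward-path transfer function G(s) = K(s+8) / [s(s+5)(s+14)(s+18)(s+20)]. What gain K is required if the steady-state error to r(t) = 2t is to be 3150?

2

G(s) has one factor of s in the denominator, so the system is type 1.
K_v = lim_{s→0} s·G(s) = K·8 / (5·14·18·20) = (1/3150)·K.
e_ss = 2/K_v = 3150 ⇒ K_v = 1/1575 ⇒ K = (1/1575)/(1/3150) = 2.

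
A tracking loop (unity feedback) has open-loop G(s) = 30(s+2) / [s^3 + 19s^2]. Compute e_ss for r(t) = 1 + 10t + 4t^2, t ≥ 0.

Lowest-order denominator term is 19s^2, so the open loop has 2 poles at the origin → type 2 system. By superposition:
  • 1: tracked with zero error.
  • 10t: tracked with zero error.
  • 4t^2: e_ss = 8/K_a with K_a=60/19 → 38/15.
Total e_ss = 38/15.

38/15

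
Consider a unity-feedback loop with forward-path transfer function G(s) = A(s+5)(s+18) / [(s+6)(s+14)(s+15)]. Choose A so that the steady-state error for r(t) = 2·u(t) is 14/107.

No free integrators in G(s): this is a type 0 system.
K_p = lim_{s→0} G(s) = A·5·18 / (6·14·15) = (1/14)·A.
e_ss = 2/(1 + K_p) = 14/107 ⇒ 1 + (1/14)·A = 107/7 ⇒ A = 200.

200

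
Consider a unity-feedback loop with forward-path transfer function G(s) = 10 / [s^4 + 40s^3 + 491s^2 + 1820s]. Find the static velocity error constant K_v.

The denominator has no term below 1820s — 1 pole at s=0, type 1.
K_v = lim_{s→0} s·G(s) = 10 / 1820 = 1/182.

1/182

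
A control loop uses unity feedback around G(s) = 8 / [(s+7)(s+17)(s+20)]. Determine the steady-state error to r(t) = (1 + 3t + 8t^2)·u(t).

The open loop has no poles at the origin → type 0 system. Taking each input component in turn:
  • 1: e_ss = 1/(1+K_p) with K_p=2/595 → 595/597.
  • 3t: a type-0 system cannot track it, e_ss → ∞.
  • 8t^2: a type-0 system cannot track it, e_ss → ∞.
The unbounded component dominates.

infinity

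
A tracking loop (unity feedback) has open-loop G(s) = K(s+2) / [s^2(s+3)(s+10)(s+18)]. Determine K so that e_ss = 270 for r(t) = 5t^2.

10

G(s) has two factors of s in the denominator, so the system is type 2.
K_a = lim_{s→0} s^2·G(s) = K·2 / (3·10·18) = (1/270)·K.
e_ss = 10/K_a = 270 ⇒ K_a = 1/27 ⇒ K = (1/27)/(1/270) = 10.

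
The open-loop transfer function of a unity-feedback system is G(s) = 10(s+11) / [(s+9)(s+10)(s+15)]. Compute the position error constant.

The open loop has no poles at the origin → type 0 system.
K_p = lim_{s→0} G(s) = 10·11 / (9·10·15) = 11/135.

11/135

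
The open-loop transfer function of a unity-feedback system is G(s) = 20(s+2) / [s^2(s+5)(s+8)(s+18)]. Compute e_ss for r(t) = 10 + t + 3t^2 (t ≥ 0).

108

The open loop has two poles at the origin → type 2 system. Taking each input component in turn:
  • 10: tracked with zero error.
  • t: tracked with zero error.
  • 3t^2: e_ss = 6/K_a with K_a=1/18 → 108.
Total e_ss = 108.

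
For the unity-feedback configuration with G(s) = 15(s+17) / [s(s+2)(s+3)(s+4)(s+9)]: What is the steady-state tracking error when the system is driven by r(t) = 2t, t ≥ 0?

One free integrator in G(s): this is a type 1 system.
K_v = lim_{s→0} s·G(s) = 15·17 / (2·3·4·9) = 85/72.
e_ss = 2/K_v = 2/(85/72) = 144/85.

144/85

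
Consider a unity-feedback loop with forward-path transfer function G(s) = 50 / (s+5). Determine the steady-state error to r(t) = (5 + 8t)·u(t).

System type = 0 (no poles at s=0). Treating each term separately:
  • 5: e_ss = 5/(1+K_p) with K_p=10 → 5/11.
  • 8t: a type-0 system cannot track it, e_ss → ∞.
The unbounded component dominates.

infinity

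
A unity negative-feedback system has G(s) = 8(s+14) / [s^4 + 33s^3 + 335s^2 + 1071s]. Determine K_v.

Factoring s from the denominator leaves a polynomial with constant term 1071, so the system is type 1.
K_v = lim_{s→0} s·G(s) = 8·14 / 1071 = 16/153.

16/153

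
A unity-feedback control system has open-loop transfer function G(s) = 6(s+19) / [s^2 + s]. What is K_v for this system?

114

Lowest-order denominator term is s, so the open loop has 1 pole at the origin → type 1 system.
K_v = lim_{s→0} s·G(s) = 6·19 / 1 = 114.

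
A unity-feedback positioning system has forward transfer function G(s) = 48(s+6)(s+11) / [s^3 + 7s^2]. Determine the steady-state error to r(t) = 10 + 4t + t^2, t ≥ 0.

Lowest-order denominator term is 7s^2, so the open loop has 2 poles at the origin → type 2 system. Taking each input component in turn:
  • 10: tracked with zero error.
  • 4t: tracked with zero error.
  • t^2: e_ss = 2/K_a with K_a=3168/7 → 7/1584.
Total e_ss = 7/1584.

7/1584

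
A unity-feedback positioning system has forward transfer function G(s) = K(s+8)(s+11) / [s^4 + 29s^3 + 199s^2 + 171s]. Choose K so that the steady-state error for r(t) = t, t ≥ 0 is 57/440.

The denominator has no term below 171s — 1 pole at s=0, type 1.
K_v = lim_{s→0} s·G(s) = K·8·11 / 171 = (88/171)·K.
e_ss = 1/K_v = 57/440 ⇒ K_v = 440/57 ⇒ K = (440/57)/(88/171) = 15.

15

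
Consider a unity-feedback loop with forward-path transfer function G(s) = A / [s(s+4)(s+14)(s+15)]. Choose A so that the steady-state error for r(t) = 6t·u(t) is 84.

The open loop has one pole at the origin → type 1 system.
K_v = lim_{s→0} s·G(s) = A / (4·14·15) = (1/840)·A.
e_ss = 6/K_v = 84 ⇒ K_v = 1/14 ⇒ A = (1/14)/(1/840) = 60.

60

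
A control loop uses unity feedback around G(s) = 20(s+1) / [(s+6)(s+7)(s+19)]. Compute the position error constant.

10/399

System type = 0 (no poles at s=0).
K_p = lim_{s→0} G(s) = 20·1 / (6·7·19) = 10/399.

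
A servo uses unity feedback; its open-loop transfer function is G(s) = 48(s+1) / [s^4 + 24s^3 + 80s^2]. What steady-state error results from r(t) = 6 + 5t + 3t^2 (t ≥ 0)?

10

Factoring s^2 from the denominator leaves a polynomial with constant term 80, so the system is type 2. Treating each term separately:
  • 6: tracked with zero error.
  • 5t: tracked with zero error.
  • 3t^2: e_ss = 6/K_a with K_a=0.6 → 10.
Total e_ss = 10.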